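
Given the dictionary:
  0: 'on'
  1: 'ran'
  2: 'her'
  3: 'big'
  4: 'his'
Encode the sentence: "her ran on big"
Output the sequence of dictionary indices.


Look up each word in the dictionary:
  'her' -> 2
  'ran' -> 1
  'on' -> 0
  'big' -> 3

Encoded: [2, 1, 0, 3]


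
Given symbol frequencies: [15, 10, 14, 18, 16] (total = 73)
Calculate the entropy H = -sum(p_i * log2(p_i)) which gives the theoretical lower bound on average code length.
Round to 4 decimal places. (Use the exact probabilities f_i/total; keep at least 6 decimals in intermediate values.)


Per-symbol terms -p_i * log2(p_i) with p_i = f_i/73:
  p = 15/73 = 0.205479: log2(p) = -2.282934, -p*log2(p) = 0.469096
  p = 10/73 = 0.136986: log2(p) = -2.867896, -p*log2(p) = 0.392863
  p = 14/73 = 0.191781: log2(p) = -2.382470, -p*log2(p) = 0.456912
  p = 18/73 = 0.246575: log2(p) = -2.019900, -p*log2(p) = 0.498057
  p = 16/73 = 0.219178: log2(p) = -2.189825, -p*log2(p) = 0.479962
H = 0.469096 + 0.392863 + 0.456912 + 0.498057 + 0.479962 = 2.296890

H = 2.2969 bits/symbol


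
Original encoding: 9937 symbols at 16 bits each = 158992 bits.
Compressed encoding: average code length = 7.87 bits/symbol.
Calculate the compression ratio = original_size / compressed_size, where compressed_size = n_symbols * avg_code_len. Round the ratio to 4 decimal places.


original_size = n_symbols * orig_bits = 9937 * 16 = 158992 bits
compressed_size = n_symbols * avg_code_len = 9937 * 7.87 = 78204.19 bits
ratio = original_size / compressed_size = 158992 / 78204.19 = 2.033

Compression ratio = 2.033


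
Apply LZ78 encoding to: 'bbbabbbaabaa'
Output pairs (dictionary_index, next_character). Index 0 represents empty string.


LZ78 encoding steps:
Dictionary: {0: ''}
Step 1: w='' (idx 0), next='b' -> output (0, 'b'), add 'b' as idx 1
Step 2: w='b' (idx 1), next='b' -> output (1, 'b'), add 'bb' as idx 2
Step 3: w='' (idx 0), next='a' -> output (0, 'a'), add 'a' as idx 3
Step 4: w='bb' (idx 2), next='b' -> output (2, 'b'), add 'bbb' as idx 4
Step 5: w='a' (idx 3), next='a' -> output (3, 'a'), add 'aa' as idx 5
Step 6: w='b' (idx 1), next='a' -> output (1, 'a'), add 'ba' as idx 6
Step 7: w='a' (idx 3), end of input -> output (3, '')


Encoded: [(0, 'b'), (1, 'b'), (0, 'a'), (2, 'b'), (3, 'a'), (1, 'a'), (3, '')]


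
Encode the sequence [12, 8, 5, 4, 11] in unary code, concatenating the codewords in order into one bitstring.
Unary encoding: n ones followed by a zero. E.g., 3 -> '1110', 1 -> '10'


Encode each number as n ones followed by a terminating 0:
  12 -> 1111111111110 (13 bits)
  8 -> 111111110 (9 bits)
  5 -> 111110 (6 bits)
  4 -> 11110 (5 bits)
  11 -> 111111111110 (12 bits)
Total length = 13 + 9 + 6 + 5 + 12 = 45 bits.

Unary([12, 8, 5, 4, 11]) = 111111111111011111111011111011110111111111110 (45 bits)


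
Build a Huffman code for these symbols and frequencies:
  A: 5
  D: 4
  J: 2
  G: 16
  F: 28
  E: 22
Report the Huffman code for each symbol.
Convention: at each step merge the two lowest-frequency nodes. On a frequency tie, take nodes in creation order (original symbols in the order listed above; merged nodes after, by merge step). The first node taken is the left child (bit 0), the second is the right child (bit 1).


Huffman tree construction:
Step 1: Merge J(2) + D(4) = 6
Step 2: Merge A(5) + (J+D)(6) = 11
Step 3: Merge (A+(J+D))(11) + G(16) = 27
Step 4: Merge E(22) + ((A+(J+D))+G)(27) = 49
Step 5: Merge F(28) + (E+((A+(J+D))+G))(49) = 77
Read each symbol's code off the tree from the root (left child = 0, right child = 1).

Codes:
  A: 1100 (length 4)
  D: 11011 (length 5)
  J: 11010 (length 5)
  G: 111 (length 3)
  F: 0 (length 1)
  E: 10 (length 2)
Average code length: 170/77 = 2.2078 bits/symbol


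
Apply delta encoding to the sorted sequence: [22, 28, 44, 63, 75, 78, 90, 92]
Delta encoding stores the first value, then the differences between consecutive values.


First value: 22
Deltas:
  28 - 22 = 6
  44 - 28 = 16
  63 - 44 = 19
  75 - 63 = 12
  78 - 75 = 3
  90 - 78 = 12
  92 - 90 = 2


Delta encoded: [22, 6, 16, 19, 12, 3, 12, 2]


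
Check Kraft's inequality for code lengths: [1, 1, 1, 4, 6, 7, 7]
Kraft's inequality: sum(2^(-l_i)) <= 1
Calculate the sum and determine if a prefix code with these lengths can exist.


Sum = 2^(-1) + 2^(-1) + 2^(-1) + 2^(-4) + 2^(-6) + 2^(-7) + 2^(-7)
    = 0.5 + 0.5 + 0.5 + 0.0625 + 0.015625 + 0.0078125 + 0.0078125
    = 204/128 = 1.59375
Since 1.59375 > 1, Kraft's inequality is NOT satisfied.
A prefix code with these lengths CANNOT exist.

Kraft sum = 1.59375. Not satisfied.


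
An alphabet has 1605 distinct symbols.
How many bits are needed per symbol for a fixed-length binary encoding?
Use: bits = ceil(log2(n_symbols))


log2(1605) = 10.6484
Bracket: 2^10 = 1024 < 1605 <= 2^11 = 2048
So ceil(log2(1605)) = 11

bits = ceil(log2(1605)) = ceil(10.6484) = 11 bits


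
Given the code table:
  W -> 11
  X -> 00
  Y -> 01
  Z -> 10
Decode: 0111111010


Decoding:
01 -> Y
11 -> W
11 -> W
10 -> Z
10 -> Z


Result: YWWZZ


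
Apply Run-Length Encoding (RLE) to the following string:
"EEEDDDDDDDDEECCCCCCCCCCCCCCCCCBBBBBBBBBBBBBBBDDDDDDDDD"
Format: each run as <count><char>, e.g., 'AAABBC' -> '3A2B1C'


Scanning runs left to right:
  i=0: run of 'E' x 3 -> '3E'
  i=3: run of 'D' x 8 -> '8D'
  i=11: run of 'E' x 2 -> '2E'
  i=13: run of 'C' x 17 -> '17C'
  i=30: run of 'B' x 15 -> '15B'
  i=45: run of 'D' x 9 -> '9D'

RLE = 3E8D2E17C15B9D


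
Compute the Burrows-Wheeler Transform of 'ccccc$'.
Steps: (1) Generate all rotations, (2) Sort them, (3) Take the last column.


Rotations (sorted):
  0: $ccccc -> last char: c
  1: c$cccc -> last char: c
  2: cc$ccc -> last char: c
  3: ccc$cc -> last char: c
  4: cccc$c -> last char: c
  5: ccccc$ -> last char: $


BWT = ccccc$


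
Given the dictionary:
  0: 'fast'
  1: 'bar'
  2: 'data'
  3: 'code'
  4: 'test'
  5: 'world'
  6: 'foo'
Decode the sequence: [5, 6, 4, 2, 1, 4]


Look up each index in the dictionary:
  5 -> 'world'
  6 -> 'foo'
  4 -> 'test'
  2 -> 'data'
  1 -> 'bar'
  4 -> 'test'

Decoded: "world foo test data bar test"


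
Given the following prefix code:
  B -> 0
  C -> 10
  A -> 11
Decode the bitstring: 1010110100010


Decoding step by step:
Bits 10 -> C
Bits 10 -> C
Bits 11 -> A
Bits 0 -> B
Bits 10 -> C
Bits 0 -> B
Bits 0 -> B
Bits 10 -> C


Decoded message: CCABCBBC


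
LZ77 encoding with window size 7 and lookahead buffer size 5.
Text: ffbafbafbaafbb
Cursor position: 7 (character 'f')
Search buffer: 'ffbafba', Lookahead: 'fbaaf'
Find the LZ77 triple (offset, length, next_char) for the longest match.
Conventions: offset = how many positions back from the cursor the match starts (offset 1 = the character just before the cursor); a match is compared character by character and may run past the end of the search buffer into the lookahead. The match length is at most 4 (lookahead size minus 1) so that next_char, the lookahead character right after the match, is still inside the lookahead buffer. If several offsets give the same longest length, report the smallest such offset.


Try each offset into the search buffer:
  offset=1 (pos 6, char 'a'): match length 0
  offset=2 (pos 5, char 'b'): match length 0
  offset=3 (pos 4, char 'f'): match length 3
  offset=4 (pos 3, char 'a'): match length 0
  offset=5 (pos 2, char 'b'): match length 0
  offset=6 (pos 1, char 'f'): match length 3
  offset=7 (pos 0, char 'f'): match length 1
Longest match has length 3, found at offsets 3, 6; take the smallest, offset 3.
next_char = character at position 7 + 3 = 10 -> 'a'

Best match: offset=3, length=3 (matching 'fba' starting at position 4)
LZ77 triple: (3, 3, 'a')


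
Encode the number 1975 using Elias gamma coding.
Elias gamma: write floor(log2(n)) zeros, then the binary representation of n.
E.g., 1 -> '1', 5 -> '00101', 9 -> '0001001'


num_bits = floor(log2(1975)) + 1 = 11
leading_zeros = num_bits - 1 = 10
binary(1975) = 11110110111

Elias gamma(1975) = '0000000000' + '11110110111' = 000000000011110110111 (21 bits)


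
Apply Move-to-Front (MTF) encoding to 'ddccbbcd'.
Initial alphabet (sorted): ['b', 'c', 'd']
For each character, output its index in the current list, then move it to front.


MTF encoding:
'd': index 2 in ['b', 'c', 'd'] -> ['d', 'b', 'c']
'd': index 0 in ['d', 'b', 'c'] -> ['d', 'b', 'c']
'c': index 2 in ['d', 'b', 'c'] -> ['c', 'd', 'b']
'c': index 0 in ['c', 'd', 'b'] -> ['c', 'd', 'b']
'b': index 2 in ['c', 'd', 'b'] -> ['b', 'c', 'd']
'b': index 0 in ['b', 'c', 'd'] -> ['b', 'c', 'd']
'c': index 1 in ['b', 'c', 'd'] -> ['c', 'b', 'd']
'd': index 2 in ['c', 'b', 'd'] -> ['d', 'c', 'b']


Output: [2, 0, 2, 0, 2, 0, 1, 2]


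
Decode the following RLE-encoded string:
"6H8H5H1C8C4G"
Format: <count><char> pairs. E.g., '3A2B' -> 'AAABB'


Expanding each <count><char> pair:
  6H -> 'HHHHHH'
  8H -> 'HHHHHHHH'
  5H -> 'HHHHH'
  1C -> 'C'
  8C -> 'CCCCCCCC'
  4G -> 'GGGG'

Decoded = HHHHHHHHHHHHHHHHHHHCCCCCCCCCGGGG


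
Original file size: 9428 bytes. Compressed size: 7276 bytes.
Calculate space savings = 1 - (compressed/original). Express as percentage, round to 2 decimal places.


ratio = compressed/original = 7276/9428 = 0.771744
savings = 1 - ratio = 1 - 0.771744 = 0.228256
as a percentage: 0.228256 * 100 = 22.83%

Space savings = 1 - 7276/9428 = 22.83%


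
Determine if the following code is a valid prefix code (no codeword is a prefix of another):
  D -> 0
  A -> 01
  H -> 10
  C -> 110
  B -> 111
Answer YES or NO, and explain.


Checking each pair (does one codeword prefix another?):
  D='0' vs A='01': prefix -- VIOLATION

NO -- this is NOT a valid prefix code. D (0) is a prefix of A (01).


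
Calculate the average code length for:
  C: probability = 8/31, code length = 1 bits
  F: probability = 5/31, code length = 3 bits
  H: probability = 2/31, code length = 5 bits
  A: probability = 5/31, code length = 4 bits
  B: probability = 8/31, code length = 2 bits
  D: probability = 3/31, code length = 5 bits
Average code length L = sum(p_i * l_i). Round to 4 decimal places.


Weighted contributions p_i * l_i:
  C: (8/31) * 1 = 8/31
  F: (5/31) * 3 = 15/31
  H: (2/31) * 5 = 10/31
  A: (5/31) * 4 = 20/31
  B: (8/31) * 2 = 16/31
  D: (3/31) * 5 = 15/31
Sum = (8 + 15 + 10 + 20 + 16 + 15)/31 = 84/31

L = 84/31 = 2.7097 bits/symbol


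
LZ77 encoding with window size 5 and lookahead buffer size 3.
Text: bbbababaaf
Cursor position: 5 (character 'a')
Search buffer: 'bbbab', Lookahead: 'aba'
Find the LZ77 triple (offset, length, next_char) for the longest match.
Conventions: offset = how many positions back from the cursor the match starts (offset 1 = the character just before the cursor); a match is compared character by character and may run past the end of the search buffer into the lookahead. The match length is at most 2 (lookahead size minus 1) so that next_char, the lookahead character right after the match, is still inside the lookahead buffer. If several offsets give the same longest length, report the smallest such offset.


Try each offset into the search buffer:
  offset=1 (pos 4, char 'b'): match length 0
  offset=2 (pos 3, char 'a'): match length 2
  offset=3 (pos 2, char 'b'): match length 0
  offset=4 (pos 1, char 'b'): match length 0
  offset=5 (pos 0, char 'b'): match length 0
Longest match has length 2 at offset 2.
next_char = character at position 5 + 2 = 7 -> 'a'

Best match: offset=2, length=2 (matching 'ab' starting at position 3)
LZ77 triple: (2, 2, 'a')


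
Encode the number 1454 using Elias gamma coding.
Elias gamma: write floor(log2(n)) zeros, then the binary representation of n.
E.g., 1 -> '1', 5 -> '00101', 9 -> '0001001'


num_bits = floor(log2(1454)) + 1 = 11
leading_zeros = num_bits - 1 = 10
binary(1454) = 10110101110

Elias gamma(1454) = '0000000000' + '10110101110' = 000000000010110101110 (21 bits)


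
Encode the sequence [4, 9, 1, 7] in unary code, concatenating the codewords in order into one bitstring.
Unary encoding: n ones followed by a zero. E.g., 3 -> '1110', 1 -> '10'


Encode each number as n ones followed by a terminating 0:
  4 -> 11110 (5 bits)
  9 -> 1111111110 (10 bits)
  1 -> 10 (2 bits)
  7 -> 11111110 (8 bits)
Total length = 5 + 10 + 2 + 8 = 25 bits.

Unary([4, 9, 1, 7]) = 1111011111111101011111110 (25 bits)


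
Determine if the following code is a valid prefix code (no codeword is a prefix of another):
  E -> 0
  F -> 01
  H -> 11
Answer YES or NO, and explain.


Checking each pair (does one codeword prefix another?):
  E='0' vs F='01': prefix -- VIOLATION

NO -- this is NOT a valid prefix code. E (0) is a prefix of F (01).


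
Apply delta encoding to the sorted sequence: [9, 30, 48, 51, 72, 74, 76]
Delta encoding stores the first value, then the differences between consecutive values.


First value: 9
Deltas:
  30 - 9 = 21
  48 - 30 = 18
  51 - 48 = 3
  72 - 51 = 21
  74 - 72 = 2
  76 - 74 = 2


Delta encoded: [9, 21, 18, 3, 21, 2, 2]


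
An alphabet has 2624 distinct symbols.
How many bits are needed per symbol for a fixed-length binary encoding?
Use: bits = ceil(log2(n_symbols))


log2(2624) = 11.3576
Bracket: 2^11 = 2048 < 2624 <= 2^12 = 4096
So ceil(log2(2624)) = 12

bits = ceil(log2(2624)) = ceil(11.3576) = 12 bits


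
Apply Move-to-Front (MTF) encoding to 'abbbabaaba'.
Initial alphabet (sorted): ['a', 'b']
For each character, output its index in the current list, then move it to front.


MTF encoding:
'a': index 0 in ['a', 'b'] -> ['a', 'b']
'b': index 1 in ['a', 'b'] -> ['b', 'a']
'b': index 0 in ['b', 'a'] -> ['b', 'a']
'b': index 0 in ['b', 'a'] -> ['b', 'a']
'a': index 1 in ['b', 'a'] -> ['a', 'b']
'b': index 1 in ['a', 'b'] -> ['b', 'a']
'a': index 1 in ['b', 'a'] -> ['a', 'b']
'a': index 0 in ['a', 'b'] -> ['a', 'b']
'b': index 1 in ['a', 'b'] -> ['b', 'a']
'a': index 1 in ['b', 'a'] -> ['a', 'b']


Output: [0, 1, 0, 0, 1, 1, 1, 0, 1, 1]


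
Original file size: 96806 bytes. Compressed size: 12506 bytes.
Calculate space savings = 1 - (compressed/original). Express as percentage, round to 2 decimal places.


ratio = compressed/original = 12506/96806 = 0.129186
savings = 1 - ratio = 1 - 0.129186 = 0.870814
as a percentage: 0.870814 * 100 = 87.08%

Space savings = 1 - 12506/96806 = 87.08%


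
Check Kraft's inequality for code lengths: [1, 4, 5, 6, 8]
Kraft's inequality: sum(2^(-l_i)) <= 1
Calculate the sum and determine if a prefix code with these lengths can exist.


Sum = 2^(-1) + 2^(-4) + 2^(-5) + 2^(-6) + 2^(-8)
    = 0.5 + 0.0625 + 0.03125 + 0.015625 + 0.00390625
    = 157/256 = 0.61328125
Since 0.61328125 <= 1, Kraft's inequality IS satisfied.
A prefix code with these lengths CAN exist.

Kraft sum = 0.61328125. Satisfied.


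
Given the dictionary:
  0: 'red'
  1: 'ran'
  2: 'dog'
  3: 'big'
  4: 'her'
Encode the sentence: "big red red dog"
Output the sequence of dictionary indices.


Look up each word in the dictionary:
  'big' -> 3
  'red' -> 0
  'red' -> 0
  'dog' -> 2

Encoded: [3, 0, 0, 2]


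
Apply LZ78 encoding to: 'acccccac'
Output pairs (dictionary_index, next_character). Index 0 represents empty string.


LZ78 encoding steps:
Dictionary: {0: ''}
Step 1: w='' (idx 0), next='a' -> output (0, 'a'), add 'a' as idx 1
Step 2: w='' (idx 0), next='c' -> output (0, 'c'), add 'c' as idx 2
Step 3: w='c' (idx 2), next='c' -> output (2, 'c'), add 'cc' as idx 3
Step 4: w='cc' (idx 3), next='a' -> output (3, 'a'), add 'cca' as idx 4
Step 5: w='c' (idx 2), end of input -> output (2, '')


Encoded: [(0, 'a'), (0, 'c'), (2, 'c'), (3, 'a'), (2, '')]


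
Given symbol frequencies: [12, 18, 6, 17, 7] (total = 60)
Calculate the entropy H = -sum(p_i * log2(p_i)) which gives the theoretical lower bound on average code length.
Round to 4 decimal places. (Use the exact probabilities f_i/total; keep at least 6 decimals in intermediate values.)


Per-symbol terms -p_i * log2(p_i) with p_i = f_i/60:
  p = 12/60 = 0.200000: log2(p) = -2.321928, -p*log2(p) = 0.464386
  p = 18/60 = 0.300000: log2(p) = -1.736966, -p*log2(p) = 0.521090
  p = 6/60 = 0.100000: log2(p) = -3.321928, -p*log2(p) = 0.332193
  p = 17/60 = 0.283333: log2(p) = -1.819428, -p*log2(p) = 0.515505
  p = 7/60 = 0.116667: log2(p) = -3.099536, -p*log2(p) = 0.361612
H = 0.464386 + 0.521090 + 0.332193 + 0.515505 + 0.361612 = 2.194786

H = 2.1948 bits/symbol


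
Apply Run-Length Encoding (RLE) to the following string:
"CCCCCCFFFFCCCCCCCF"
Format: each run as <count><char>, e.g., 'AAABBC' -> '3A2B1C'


Scanning runs left to right:
  i=0: run of 'C' x 6 -> '6C'
  i=6: run of 'F' x 4 -> '4F'
  i=10: run of 'C' x 7 -> '7C'
  i=17: run of 'F' x 1 -> '1F'

RLE = 6C4F7C1F


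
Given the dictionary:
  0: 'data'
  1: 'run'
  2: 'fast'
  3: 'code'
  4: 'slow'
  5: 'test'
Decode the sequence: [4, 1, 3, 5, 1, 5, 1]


Look up each index in the dictionary:
  4 -> 'slow'
  1 -> 'run'
  3 -> 'code'
  5 -> 'test'
  1 -> 'run'
  5 -> 'test'
  1 -> 'run'

Decoded: "slow run code test run test run"


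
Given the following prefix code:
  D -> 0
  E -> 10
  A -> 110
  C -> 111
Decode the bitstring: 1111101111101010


Decoding step by step:
Bits 111 -> C
Bits 110 -> A
Bits 111 -> C
Bits 110 -> A
Bits 10 -> E
Bits 10 -> E


Decoded message: CACAEE


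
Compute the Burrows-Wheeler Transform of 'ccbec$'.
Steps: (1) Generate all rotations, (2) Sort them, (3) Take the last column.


Rotations (sorted):
  0: $ccbec -> last char: c
  1: bec$cc -> last char: c
  2: c$ccbe -> last char: e
  3: cbec$c -> last char: c
  4: ccbec$ -> last char: $
  5: ec$ccb -> last char: b


BWT = ccec$b


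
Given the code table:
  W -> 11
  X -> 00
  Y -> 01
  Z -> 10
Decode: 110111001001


Decoding:
11 -> W
01 -> Y
11 -> W
00 -> X
10 -> Z
01 -> Y


Result: WYWXZY


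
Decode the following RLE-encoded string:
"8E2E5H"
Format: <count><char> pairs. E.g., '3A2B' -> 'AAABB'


Expanding each <count><char> pair:
  8E -> 'EEEEEEEE'
  2E -> 'EE'
  5H -> 'HHHHH'

Decoded = EEEEEEEEEEHHHHH


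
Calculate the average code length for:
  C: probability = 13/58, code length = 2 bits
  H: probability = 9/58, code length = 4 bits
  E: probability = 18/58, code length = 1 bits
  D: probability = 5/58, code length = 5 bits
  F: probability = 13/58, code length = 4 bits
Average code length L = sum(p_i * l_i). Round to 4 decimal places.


Weighted contributions p_i * l_i:
  C: (13/58) * 2 = 26/58
  H: (9/58) * 4 = 36/58
  E: (18/58) * 1 = 18/58
  D: (5/58) * 5 = 25/58
  F: (13/58) * 4 = 52/58
Sum = (26 + 36 + 18 + 25 + 52)/58 = 157/58

L = 157/58 = 2.7069 bits/symbol


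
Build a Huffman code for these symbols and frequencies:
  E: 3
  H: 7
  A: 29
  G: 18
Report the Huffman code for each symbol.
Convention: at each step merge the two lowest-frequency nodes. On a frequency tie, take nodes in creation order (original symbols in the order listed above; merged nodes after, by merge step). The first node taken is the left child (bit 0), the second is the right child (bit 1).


Huffman tree construction:
Step 1: Merge E(3) + H(7) = 10
Step 2: Merge (E+H)(10) + G(18) = 28
Step 3: Merge ((E+H)+G)(28) + A(29) = 57
Read each symbol's code off the tree from the root (left child = 0, right child = 1).

Codes:
  E: 000 (length 3)
  H: 001 (length 3)
  A: 1 (length 1)
  G: 01 (length 2)
Average code length: 95/57 = 1.6667 bits/symbol


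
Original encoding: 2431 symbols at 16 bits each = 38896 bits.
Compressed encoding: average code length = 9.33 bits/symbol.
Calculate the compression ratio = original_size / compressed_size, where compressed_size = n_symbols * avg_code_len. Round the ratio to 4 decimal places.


original_size = n_symbols * orig_bits = 2431 * 16 = 38896 bits
compressed_size = n_symbols * avg_code_len = 2431 * 9.33 = 22681.23 bits
ratio = original_size / compressed_size = 38896 / 22681.23 = 1.7149

Compression ratio = 1.7149


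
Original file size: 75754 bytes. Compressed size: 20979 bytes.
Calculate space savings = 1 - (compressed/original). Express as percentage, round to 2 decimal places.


ratio = compressed/original = 20979/75754 = 0.276936
savings = 1 - ratio = 1 - 0.276936 = 0.723064
as a percentage: 0.723064 * 100 = 72.31%

Space savings = 1 - 20979/75754 = 72.31%


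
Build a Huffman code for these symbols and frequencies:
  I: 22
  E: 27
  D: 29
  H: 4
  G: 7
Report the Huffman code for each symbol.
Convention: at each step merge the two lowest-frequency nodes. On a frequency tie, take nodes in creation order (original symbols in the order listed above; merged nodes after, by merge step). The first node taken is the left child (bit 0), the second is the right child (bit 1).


Huffman tree construction:
Step 1: Merge H(4) + G(7) = 11
Step 2: Merge (H+G)(11) + I(22) = 33
Step 3: Merge E(27) + D(29) = 56
Step 4: Merge ((H+G)+I)(33) + (E+D)(56) = 89
Read each symbol's code off the tree from the root (left child = 0, right child = 1).

Codes:
  I: 01 (length 2)
  E: 10 (length 2)
  D: 11 (length 2)
  H: 000 (length 3)
  G: 001 (length 3)
Average code length: 189/89 = 2.1236 bits/symbol


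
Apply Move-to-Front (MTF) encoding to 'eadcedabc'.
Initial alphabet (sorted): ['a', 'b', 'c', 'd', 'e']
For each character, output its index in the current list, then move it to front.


MTF encoding:
'e': index 4 in ['a', 'b', 'c', 'd', 'e'] -> ['e', 'a', 'b', 'c', 'd']
'a': index 1 in ['e', 'a', 'b', 'c', 'd'] -> ['a', 'e', 'b', 'c', 'd']
'd': index 4 in ['a', 'e', 'b', 'c', 'd'] -> ['d', 'a', 'e', 'b', 'c']
'c': index 4 in ['d', 'a', 'e', 'b', 'c'] -> ['c', 'd', 'a', 'e', 'b']
'e': index 3 in ['c', 'd', 'a', 'e', 'b'] -> ['e', 'c', 'd', 'a', 'b']
'd': index 2 in ['e', 'c', 'd', 'a', 'b'] -> ['d', 'e', 'c', 'a', 'b']
'a': index 3 in ['d', 'e', 'c', 'a', 'b'] -> ['a', 'd', 'e', 'c', 'b']
'b': index 4 in ['a', 'd', 'e', 'c', 'b'] -> ['b', 'a', 'd', 'e', 'c']
'c': index 4 in ['b', 'a', 'd', 'e', 'c'] -> ['c', 'b', 'a', 'd', 'e']


Output: [4, 1, 4, 4, 3, 2, 3, 4, 4]


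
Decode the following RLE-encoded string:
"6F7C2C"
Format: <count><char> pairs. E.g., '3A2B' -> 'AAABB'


Expanding each <count><char> pair:
  6F -> 'FFFFFF'
  7C -> 'CCCCCCC'
  2C -> 'CC'

Decoded = FFFFFFCCCCCCCCC


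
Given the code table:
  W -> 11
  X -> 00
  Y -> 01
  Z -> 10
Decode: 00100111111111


Decoding:
00 -> X
10 -> Z
01 -> Y
11 -> W
11 -> W
11 -> W
11 -> W


Result: XZYWWWW


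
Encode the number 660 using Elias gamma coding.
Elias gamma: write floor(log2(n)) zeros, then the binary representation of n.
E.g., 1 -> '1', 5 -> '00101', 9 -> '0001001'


num_bits = floor(log2(660)) + 1 = 10
leading_zeros = num_bits - 1 = 9
binary(660) = 1010010100

Elias gamma(660) = '000000000' + '1010010100' = 0000000001010010100 (19 bits)


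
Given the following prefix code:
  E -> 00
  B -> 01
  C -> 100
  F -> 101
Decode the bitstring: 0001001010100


Decoding step by step:
Bits 00 -> E
Bits 01 -> B
Bits 00 -> E
Bits 101 -> F
Bits 01 -> B
Bits 00 -> E


Decoded message: EBEFBE


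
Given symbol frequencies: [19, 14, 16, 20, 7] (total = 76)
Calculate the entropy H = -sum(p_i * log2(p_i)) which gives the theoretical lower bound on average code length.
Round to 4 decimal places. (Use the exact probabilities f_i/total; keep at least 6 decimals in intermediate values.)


Per-symbol terms -p_i * log2(p_i) with p_i = f_i/76:
  p = 19/76 = 0.250000: log2(p) = -2.000000, -p*log2(p) = 0.500000
  p = 14/76 = 0.184211: log2(p) = -2.440573, -p*log2(p) = 0.449579
  p = 16/76 = 0.210526: log2(p) = -2.247928, -p*log2(p) = 0.473248
  p = 20/76 = 0.263158: log2(p) = -1.925999, -p*log2(p) = 0.506842
  p = 7/76 = 0.092105: log2(p) = -3.440573, -p*log2(p) = 0.316895
H = 0.500000 + 0.449579 + 0.473248 + 0.506842 + 0.316895 = 2.246564

H = 2.2466 bits/symbol


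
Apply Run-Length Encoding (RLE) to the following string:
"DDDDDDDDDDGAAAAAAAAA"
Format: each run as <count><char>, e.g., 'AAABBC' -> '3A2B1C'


Scanning runs left to right:
  i=0: run of 'D' x 10 -> '10D'
  i=10: run of 'G' x 1 -> '1G'
  i=11: run of 'A' x 9 -> '9A'

RLE = 10D1G9A


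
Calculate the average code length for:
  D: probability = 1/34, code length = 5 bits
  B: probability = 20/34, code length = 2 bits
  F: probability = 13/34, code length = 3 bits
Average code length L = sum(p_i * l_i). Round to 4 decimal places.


Weighted contributions p_i * l_i:
  D: (1/34) * 5 = 5/34
  B: (20/34) * 2 = 40/34
  F: (13/34) * 3 = 39/34
Sum = (5 + 40 + 39)/34 = 84/34

L = 84/34 = 2.4706 bits/symbol


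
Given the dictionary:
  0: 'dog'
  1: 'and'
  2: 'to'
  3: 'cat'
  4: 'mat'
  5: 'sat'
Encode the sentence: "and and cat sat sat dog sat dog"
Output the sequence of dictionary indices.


Look up each word in the dictionary:
  'and' -> 1
  'and' -> 1
  'cat' -> 3
  'sat' -> 5
  'sat' -> 5
  'dog' -> 0
  'sat' -> 5
  'dog' -> 0

Encoded: [1, 1, 3, 5, 5, 0, 5, 0]


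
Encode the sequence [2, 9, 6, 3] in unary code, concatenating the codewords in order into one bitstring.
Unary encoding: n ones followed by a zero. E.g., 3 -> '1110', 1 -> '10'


Encode each number as n ones followed by a terminating 0:
  2 -> 110 (3 bits)
  9 -> 1111111110 (10 bits)
  6 -> 1111110 (7 bits)
  3 -> 1110 (4 bits)
Total length = 3 + 10 + 7 + 4 = 24 bits.

Unary([2, 9, 6, 3]) = 110111111111011111101110 (24 bits)


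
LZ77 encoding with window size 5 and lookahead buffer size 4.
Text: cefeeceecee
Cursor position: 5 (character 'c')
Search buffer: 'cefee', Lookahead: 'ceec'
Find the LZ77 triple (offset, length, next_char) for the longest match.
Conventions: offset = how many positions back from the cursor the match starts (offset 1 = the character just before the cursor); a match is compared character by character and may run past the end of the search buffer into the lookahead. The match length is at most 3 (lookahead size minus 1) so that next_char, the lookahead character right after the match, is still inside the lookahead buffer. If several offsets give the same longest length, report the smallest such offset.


Try each offset into the search buffer:
  offset=1 (pos 4, char 'e'): match length 0
  offset=2 (pos 3, char 'e'): match length 0
  offset=3 (pos 2, char 'f'): match length 0
  offset=4 (pos 1, char 'e'): match length 0
  offset=5 (pos 0, char 'c'): match length 2
Longest match has length 2 at offset 5.
next_char = character at position 5 + 2 = 7 -> 'e'

Best match: offset=5, length=2 (matching 'ce' starting at position 0)
LZ77 triple: (5, 2, 'e')


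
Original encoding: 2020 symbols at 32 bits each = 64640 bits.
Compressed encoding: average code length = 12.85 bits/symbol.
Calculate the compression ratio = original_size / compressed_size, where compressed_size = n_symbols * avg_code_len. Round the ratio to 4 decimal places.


original_size = n_symbols * orig_bits = 2020 * 32 = 64640 bits
compressed_size = n_symbols * avg_code_len = 2020 * 12.85 = 25957.0 bits
ratio = original_size / compressed_size = 64640 / 25957.0 = 2.4903

Compression ratio = 2.4903


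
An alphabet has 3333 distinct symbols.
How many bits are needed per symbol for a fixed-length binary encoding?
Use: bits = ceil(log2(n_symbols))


log2(3333) = 11.7026
Bracket: 2^11 = 2048 < 3333 <= 2^12 = 4096
So ceil(log2(3333)) = 12

bits = ceil(log2(3333)) = ceil(11.7026) = 12 bits


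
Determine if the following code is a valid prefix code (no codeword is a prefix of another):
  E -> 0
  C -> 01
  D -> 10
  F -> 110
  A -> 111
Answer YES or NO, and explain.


Checking each pair (does one codeword prefix another?):
  E='0' vs C='01': prefix -- VIOLATION

NO -- this is NOT a valid prefix code. E (0) is a prefix of C (01).


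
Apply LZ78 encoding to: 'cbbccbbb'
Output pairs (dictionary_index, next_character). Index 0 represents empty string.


LZ78 encoding steps:
Dictionary: {0: ''}
Step 1: w='' (idx 0), next='c' -> output (0, 'c'), add 'c' as idx 1
Step 2: w='' (idx 0), next='b' -> output (0, 'b'), add 'b' as idx 2
Step 3: w='b' (idx 2), next='c' -> output (2, 'c'), add 'bc' as idx 3
Step 4: w='c' (idx 1), next='b' -> output (1, 'b'), add 'cb' as idx 4
Step 5: w='b' (idx 2), next='b' -> output (2, 'b'), add 'bb' as idx 5


Encoded: [(0, 'c'), (0, 'b'), (2, 'c'), (1, 'b'), (2, 'b')]


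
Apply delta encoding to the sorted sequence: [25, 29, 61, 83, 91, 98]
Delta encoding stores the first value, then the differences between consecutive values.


First value: 25
Deltas:
  29 - 25 = 4
  61 - 29 = 32
  83 - 61 = 22
  91 - 83 = 8
  98 - 91 = 7


Delta encoded: [25, 4, 32, 22, 8, 7]


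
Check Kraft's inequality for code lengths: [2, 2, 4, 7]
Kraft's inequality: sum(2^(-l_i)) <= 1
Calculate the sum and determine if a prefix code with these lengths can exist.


Sum = 2^(-2) + 2^(-2) + 2^(-4) + 2^(-7)
    = 0.25 + 0.25 + 0.0625 + 0.0078125
    = 73/128 = 0.5703125
Since 0.5703125 <= 1, Kraft's inequality IS satisfied.
A prefix code with these lengths CAN exist.

Kraft sum = 0.5703125. Satisfied.


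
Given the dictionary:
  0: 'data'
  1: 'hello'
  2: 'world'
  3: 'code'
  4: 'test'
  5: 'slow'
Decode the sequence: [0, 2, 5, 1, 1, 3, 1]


Look up each index in the dictionary:
  0 -> 'data'
  2 -> 'world'
  5 -> 'slow'
  1 -> 'hello'
  1 -> 'hello'
  3 -> 'code'
  1 -> 'hello'

Decoded: "data world slow hello hello code hello"


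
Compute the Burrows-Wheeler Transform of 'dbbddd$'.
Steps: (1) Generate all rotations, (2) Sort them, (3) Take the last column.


Rotations (sorted):
  0: $dbbddd -> last char: d
  1: bbddd$d -> last char: d
  2: bddd$db -> last char: b
  3: d$dbbdd -> last char: d
  4: dbbddd$ -> last char: $
  5: dd$dbbd -> last char: d
  6: ddd$dbb -> last char: b


BWT = ddbd$db


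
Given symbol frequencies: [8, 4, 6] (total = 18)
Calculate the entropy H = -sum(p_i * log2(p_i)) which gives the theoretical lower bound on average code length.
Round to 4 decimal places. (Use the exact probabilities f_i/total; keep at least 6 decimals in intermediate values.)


Per-symbol terms -p_i * log2(p_i) with p_i = f_i/18:
  p = 8/18 = 0.444444: log2(p) = -1.169925, -p*log2(p) = 0.519967
  p = 4/18 = 0.222222: log2(p) = -2.169925, -p*log2(p) = 0.482206
  p = 6/18 = 0.333333: log2(p) = -1.584963, -p*log2(p) = 0.528321
H = 0.519967 + 0.482206 + 0.528321 = 1.530494

H = 1.5305 bits/symbol


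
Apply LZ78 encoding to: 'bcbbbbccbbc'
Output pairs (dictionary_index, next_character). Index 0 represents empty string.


LZ78 encoding steps:
Dictionary: {0: ''}
Step 1: w='' (idx 0), next='b' -> output (0, 'b'), add 'b' as idx 1
Step 2: w='' (idx 0), next='c' -> output (0, 'c'), add 'c' as idx 2
Step 3: w='b' (idx 1), next='b' -> output (1, 'b'), add 'bb' as idx 3
Step 4: w='bb' (idx 3), next='c' -> output (3, 'c'), add 'bbc' as idx 4
Step 5: w='c' (idx 2), next='b' -> output (2, 'b'), add 'cb' as idx 5
Step 6: w='b' (idx 1), next='c' -> output (1, 'c'), add 'bc' as idx 6


Encoded: [(0, 'b'), (0, 'c'), (1, 'b'), (3, 'c'), (2, 'b'), (1, 'c')]


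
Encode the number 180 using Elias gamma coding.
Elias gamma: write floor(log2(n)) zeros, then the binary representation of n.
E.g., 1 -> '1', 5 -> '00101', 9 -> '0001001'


num_bits = floor(log2(180)) + 1 = 8
leading_zeros = num_bits - 1 = 7
binary(180) = 10110100

Elias gamma(180) = '0000000' + '10110100' = 000000010110100 (15 bits)


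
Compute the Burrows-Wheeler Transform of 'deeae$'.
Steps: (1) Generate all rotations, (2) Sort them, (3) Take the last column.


Rotations (sorted):
  0: $deeae -> last char: e
  1: ae$dee -> last char: e
  2: deeae$ -> last char: $
  3: e$deea -> last char: a
  4: eae$de -> last char: e
  5: eeae$d -> last char: d


BWT = ee$aed


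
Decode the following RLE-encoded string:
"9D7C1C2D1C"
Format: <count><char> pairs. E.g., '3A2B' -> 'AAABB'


Expanding each <count><char> pair:
  9D -> 'DDDDDDDDD'
  7C -> 'CCCCCCC'
  1C -> 'C'
  2D -> 'DD'
  1C -> 'C'

Decoded = DDDDDDDDDCCCCCCCCDDC


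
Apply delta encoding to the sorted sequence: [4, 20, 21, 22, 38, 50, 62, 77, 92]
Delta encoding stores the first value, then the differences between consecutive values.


First value: 4
Deltas:
  20 - 4 = 16
  21 - 20 = 1
  22 - 21 = 1
  38 - 22 = 16
  50 - 38 = 12
  62 - 50 = 12
  77 - 62 = 15
  92 - 77 = 15


Delta encoded: [4, 16, 1, 1, 16, 12, 12, 15, 15]


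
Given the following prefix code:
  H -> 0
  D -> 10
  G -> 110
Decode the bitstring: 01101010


Decoding step by step:
Bits 0 -> H
Bits 110 -> G
Bits 10 -> D
Bits 10 -> D


Decoded message: HGDD


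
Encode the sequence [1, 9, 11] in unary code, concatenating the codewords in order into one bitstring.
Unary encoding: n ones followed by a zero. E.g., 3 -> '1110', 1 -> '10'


Encode each number as n ones followed by a terminating 0:
  1 -> 10 (2 bits)
  9 -> 1111111110 (10 bits)
  11 -> 111111111110 (12 bits)
Total length = 2 + 10 + 12 = 24 bits.

Unary([1, 9, 11]) = 101111111110111111111110 (24 bits)


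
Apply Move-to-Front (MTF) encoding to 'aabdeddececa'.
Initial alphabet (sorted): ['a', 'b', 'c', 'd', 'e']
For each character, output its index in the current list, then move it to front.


MTF encoding:
'a': index 0 in ['a', 'b', 'c', 'd', 'e'] -> ['a', 'b', 'c', 'd', 'e']
'a': index 0 in ['a', 'b', 'c', 'd', 'e'] -> ['a', 'b', 'c', 'd', 'e']
'b': index 1 in ['a', 'b', 'c', 'd', 'e'] -> ['b', 'a', 'c', 'd', 'e']
'd': index 3 in ['b', 'a', 'c', 'd', 'e'] -> ['d', 'b', 'a', 'c', 'e']
'e': index 4 in ['d', 'b', 'a', 'c', 'e'] -> ['e', 'd', 'b', 'a', 'c']
'd': index 1 in ['e', 'd', 'b', 'a', 'c'] -> ['d', 'e', 'b', 'a', 'c']
'd': index 0 in ['d', 'e', 'b', 'a', 'c'] -> ['d', 'e', 'b', 'a', 'c']
'e': index 1 in ['d', 'e', 'b', 'a', 'c'] -> ['e', 'd', 'b', 'a', 'c']
'c': index 4 in ['e', 'd', 'b', 'a', 'c'] -> ['c', 'e', 'd', 'b', 'a']
'e': index 1 in ['c', 'e', 'd', 'b', 'a'] -> ['e', 'c', 'd', 'b', 'a']
'c': index 1 in ['e', 'c', 'd', 'b', 'a'] -> ['c', 'e', 'd', 'b', 'a']
'a': index 4 in ['c', 'e', 'd', 'b', 'a'] -> ['a', 'c', 'e', 'd', 'b']


Output: [0, 0, 1, 3, 4, 1, 0, 1, 4, 1, 1, 4]


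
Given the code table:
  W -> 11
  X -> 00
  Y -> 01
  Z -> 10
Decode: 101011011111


Decoding:
10 -> Z
10 -> Z
11 -> W
01 -> Y
11 -> W
11 -> W


Result: ZZWYWW


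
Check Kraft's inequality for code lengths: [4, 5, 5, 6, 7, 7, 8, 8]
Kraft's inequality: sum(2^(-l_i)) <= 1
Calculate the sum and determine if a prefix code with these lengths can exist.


Sum = 2^(-4) + 2^(-5) + 2^(-5) + 2^(-6) + 2^(-7) + 2^(-7) + 2^(-8) + 2^(-8)
    = 0.0625 + 0.03125 + 0.03125 + 0.015625 + 0.0078125 + 0.0078125 + 0.00390625 + 0.00390625
    = 42/256 = 0.1640625
Since 0.1640625 <= 1, Kraft's inequality IS satisfied.
A prefix code with these lengths CAN exist.

Kraft sum = 0.1640625. Satisfied.


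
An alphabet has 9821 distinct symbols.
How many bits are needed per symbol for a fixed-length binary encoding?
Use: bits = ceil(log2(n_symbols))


log2(9821) = 13.2617
Bracket: 2^13 = 8192 < 9821 <= 2^14 = 16384
So ceil(log2(9821)) = 14

bits = ceil(log2(9821)) = ceil(13.2617) = 14 bits


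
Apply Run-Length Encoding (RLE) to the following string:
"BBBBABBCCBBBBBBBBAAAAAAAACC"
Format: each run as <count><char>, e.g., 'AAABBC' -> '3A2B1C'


Scanning runs left to right:
  i=0: run of 'B' x 4 -> '4B'
  i=4: run of 'A' x 1 -> '1A'
  i=5: run of 'B' x 2 -> '2B'
  i=7: run of 'C' x 2 -> '2C'
  i=9: run of 'B' x 8 -> '8B'
  i=17: run of 'A' x 8 -> '8A'
  i=25: run of 'C' x 2 -> '2C'

RLE = 4B1A2B2C8B8A2C


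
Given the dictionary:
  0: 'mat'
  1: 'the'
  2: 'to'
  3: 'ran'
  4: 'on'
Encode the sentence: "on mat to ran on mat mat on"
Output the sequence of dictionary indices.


Look up each word in the dictionary:
  'on' -> 4
  'mat' -> 0
  'to' -> 2
  'ran' -> 3
  'on' -> 4
  'mat' -> 0
  'mat' -> 0
  'on' -> 4

Encoded: [4, 0, 2, 3, 4, 0, 0, 4]


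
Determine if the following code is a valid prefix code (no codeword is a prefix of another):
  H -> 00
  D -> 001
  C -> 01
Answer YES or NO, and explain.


Checking each pair (does one codeword prefix another?):
  H='00' vs D='001': prefix -- VIOLATION

NO -- this is NOT a valid prefix code. H (00) is a prefix of D (001).


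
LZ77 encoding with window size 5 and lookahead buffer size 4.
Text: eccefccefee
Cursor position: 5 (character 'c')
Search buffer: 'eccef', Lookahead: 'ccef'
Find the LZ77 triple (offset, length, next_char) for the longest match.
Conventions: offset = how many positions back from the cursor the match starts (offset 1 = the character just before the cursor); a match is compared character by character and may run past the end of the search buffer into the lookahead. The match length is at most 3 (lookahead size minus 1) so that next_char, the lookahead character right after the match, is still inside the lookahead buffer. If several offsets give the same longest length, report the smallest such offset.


Try each offset into the search buffer:
  offset=1 (pos 4, char 'f'): match length 0
  offset=2 (pos 3, char 'e'): match length 0
  offset=3 (pos 2, char 'c'): match length 1
  offset=4 (pos 1, char 'c'): match length 3
  offset=5 (pos 0, char 'e'): match length 0
Longest match has length 3 at offset 4.
next_char = character at position 5 + 3 = 8 -> 'f'

Best match: offset=4, length=3 (matching 'cce' starting at position 1)
LZ77 triple: (4, 3, 'f')


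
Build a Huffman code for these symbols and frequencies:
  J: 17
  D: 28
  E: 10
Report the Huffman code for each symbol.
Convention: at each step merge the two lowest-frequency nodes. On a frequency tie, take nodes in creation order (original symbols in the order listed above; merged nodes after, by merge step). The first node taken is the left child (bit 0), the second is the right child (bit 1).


Huffman tree construction:
Step 1: Merge E(10) + J(17) = 27
Step 2: Merge (E+J)(27) + D(28) = 55
Read each symbol's code off the tree from the root (left child = 0, right child = 1).

Codes:
  J: 01 (length 2)
  D: 1 (length 1)
  E: 00 (length 2)
Average code length: 82/55 = 1.4909 bits/symbol


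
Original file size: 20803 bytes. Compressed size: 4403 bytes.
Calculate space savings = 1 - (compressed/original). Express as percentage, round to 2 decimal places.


ratio = compressed/original = 4403/20803 = 0.211652
savings = 1 - ratio = 1 - 0.211652 = 0.788348
as a percentage: 0.788348 * 100 = 78.83%

Space savings = 1 - 4403/20803 = 78.83%


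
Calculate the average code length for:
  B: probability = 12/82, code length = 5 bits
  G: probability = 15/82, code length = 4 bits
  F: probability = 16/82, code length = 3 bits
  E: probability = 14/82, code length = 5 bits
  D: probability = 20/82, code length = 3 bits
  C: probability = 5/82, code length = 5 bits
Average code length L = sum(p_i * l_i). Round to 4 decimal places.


Weighted contributions p_i * l_i:
  B: (12/82) * 5 = 60/82
  G: (15/82) * 4 = 60/82
  F: (16/82) * 3 = 48/82
  E: (14/82) * 5 = 70/82
  D: (20/82) * 3 = 60/82
  C: (5/82) * 5 = 25/82
Sum = (60 + 60 + 48 + 70 + 60 + 25)/82 = 323/82

L = 323/82 = 3.9390 bits/symbol


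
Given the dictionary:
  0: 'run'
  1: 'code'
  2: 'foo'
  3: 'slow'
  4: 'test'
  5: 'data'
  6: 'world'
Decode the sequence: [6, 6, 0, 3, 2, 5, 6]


Look up each index in the dictionary:
  6 -> 'world'
  6 -> 'world'
  0 -> 'run'
  3 -> 'slow'
  2 -> 'foo'
  5 -> 'data'
  6 -> 'world'

Decoded: "world world run slow foo data world"


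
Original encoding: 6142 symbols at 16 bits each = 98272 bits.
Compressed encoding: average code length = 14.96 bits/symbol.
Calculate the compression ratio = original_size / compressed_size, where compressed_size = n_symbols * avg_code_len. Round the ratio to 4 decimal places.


original_size = n_symbols * orig_bits = 6142 * 16 = 98272 bits
compressed_size = n_symbols * avg_code_len = 6142 * 14.96 = 91884.32 bits
ratio = original_size / compressed_size = 98272 / 91884.32 = 1.0695

Compression ratio = 1.0695


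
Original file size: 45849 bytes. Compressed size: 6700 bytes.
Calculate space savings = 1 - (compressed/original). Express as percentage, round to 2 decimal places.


ratio = compressed/original = 6700/45849 = 0.146132
savings = 1 - ratio = 1 - 0.146132 = 0.853868
as a percentage: 0.853868 * 100 = 85.39%

Space savings = 1 - 6700/45849 = 85.39%


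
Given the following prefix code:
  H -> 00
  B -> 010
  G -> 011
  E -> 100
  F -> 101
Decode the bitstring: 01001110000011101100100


Decoding step by step:
Bits 010 -> B
Bits 011 -> G
Bits 100 -> E
Bits 00 -> H
Bits 011 -> G
Bits 101 -> F
Bits 100 -> E
Bits 100 -> E


Decoded message: BGEHGFEE
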